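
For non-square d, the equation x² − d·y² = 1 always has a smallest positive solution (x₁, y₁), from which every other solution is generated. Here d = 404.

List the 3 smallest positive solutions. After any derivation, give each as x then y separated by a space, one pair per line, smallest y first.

√404 = [20; 10,40, …], period ℓ=2 (even) → k=1
a_0=20:  p_0=20·1+0=20,  q_0=20·0+1=1
a_1=10:  p_1=10·20+1=201,  q_1=10·1+0=10
(x₁, y₁) = (201, 10);  201² − 404·10² = 1 ✓
(x_2, y_2) = (201·201 + 404·10·10, 201·10 + 10·201) = (80801, 4020)
(x_3, y_3) = (201·80801 + 404·10·4020, 201·4020 + 10·80801) = (32481801, 1616030)

201 10
80801 4020
32481801 1616030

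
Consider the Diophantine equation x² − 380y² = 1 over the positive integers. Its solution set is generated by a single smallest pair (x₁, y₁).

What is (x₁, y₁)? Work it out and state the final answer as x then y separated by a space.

39 2

[19; 2,38] for √380; ℓ=2 ⇒ convergent index 1
a_0=19:  p_0=19·1+0=19,  q_0=19·0+1=1
a_1=2:  p_1=2·19+1=39,  q_1=2·1+0=2
(x₁, y₁) = (39, 2);  39² − 380·2² = 1 ✓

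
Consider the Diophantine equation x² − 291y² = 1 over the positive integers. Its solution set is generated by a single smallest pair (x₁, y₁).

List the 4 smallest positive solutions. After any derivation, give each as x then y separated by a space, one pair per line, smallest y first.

[17; 17,34] for √291; ℓ=2 ⇒ convergent index 1
i=0: a=17 ⇒ p=17, q=1
i=1: a=17 ⇒ p=290, q=17
→ (290, 17).  Check: 290²=84100, 291·17²=84099, difference 1.
k=2:  x_2 = 290·290+291·17·17 = 168199,  y_2 = 290·17+17·290 = 9860
k=3:  x_3 = 290·168199+291·17·9860 = 97555130,  y_3 = 290·9860+17·168199 = 5718783
k=4:  x_4 = 290·97555130+291·17·5718783 = 56581807201,  y_4 = 290·5718783+17·97555130 = 3316884280

290 17
168199 9860
97555130 5718783
56581807201 3316884280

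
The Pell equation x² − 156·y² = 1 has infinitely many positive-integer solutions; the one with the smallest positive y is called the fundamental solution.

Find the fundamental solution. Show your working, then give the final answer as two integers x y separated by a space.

25 2

√156 → a₀=12, period (2,24); ℓ=2 even so k=1
step 0: (12, 1)  from 12·(1,0) + (0,1)
step 1: (25, 2)  from 2·(12,1) + (1,0)
fundamental: x₁=25, y₁=2  (since 625 − 156·4 = 1)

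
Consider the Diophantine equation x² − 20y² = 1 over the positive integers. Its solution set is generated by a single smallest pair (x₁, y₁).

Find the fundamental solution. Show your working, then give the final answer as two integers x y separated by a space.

9 2

√20 → a₀=4, period (2,8); ℓ=2 even so k=1
k=0  a_k=4  p_k/q_k = 4/1
k=1  a_k=2  p_k/q_k = 9/2
(x₁, y₁) = (9, 2);  9² − 20·2² = 1 ✓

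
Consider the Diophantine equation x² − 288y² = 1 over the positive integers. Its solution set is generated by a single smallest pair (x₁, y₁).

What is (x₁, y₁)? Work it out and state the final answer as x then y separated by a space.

d=288: √d = [16; 1,32] (ℓ=2, even), read p_1/q_1
k=0  a_k=16  p_k/q_k = 16/1
k=1  a_k=1  p_k/q_k = 17/1
(x₁, y₁) = (17, 1);  17² − 288·1² = 1 ✓

17 1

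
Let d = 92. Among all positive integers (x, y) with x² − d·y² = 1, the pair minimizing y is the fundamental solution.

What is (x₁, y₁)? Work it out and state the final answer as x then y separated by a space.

[9; 1,1,2,4,2,1,1,18] for √92; ℓ=8 ⇒ convergent index 7
k=0  a_k=9  p_k/q_k = 9/1
k=1  a_k=1  p_k/q_k = 10/1
…
k=3  a_k=2  p_k/q_k = 48/5
k=4  a_k=4  p_k/q_k = 211/22
…
k=6  a_k=1  p_k/q_k = 681/71
k=7  a_k=1  p_k/q_k = 1151/120
→ (1151, 120).  Check: 1151²=1324801, 92·120²=1324800, difference 1.

1151 120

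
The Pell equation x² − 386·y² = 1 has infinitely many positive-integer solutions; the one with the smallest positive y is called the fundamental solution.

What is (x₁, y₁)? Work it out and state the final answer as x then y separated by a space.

111555 5678

√386 → a₀=19, period (1,1,1,4,1,18,1,4,1,1,1,38); ℓ=12 even so k=11
a_0=19:  p_0=19·1+0=19,  q_0=19·0+1=1
a_1=1:  p_1=1·19+1=20,  q_1=1·1+0=1
a_2=1:  p_2=1·20+19=39,  q_2=1·1+1=2
…
a_4=4:  p_4=4·59+39=275,  q_4=4·3+2=14
a_5=1:  p_5=1·275+59=334,  q_5=1·14+3=17
…
a_7=1:  p_7=1·6287+334=6621,  q_7=1·320+17=337
a_8=4:  p_8=4·6621+6287=32771,  q_8=4·337+320=1668
…
a_10=1:  p_10=1·39392+32771=72163,  q_10=1·2005+1668=3673
a_11=1:  p_11=1·72163+39392=111555,  q_11=1·3673+2005=5678
fundamental: x₁=111555, y₁=5678  (since 12444518025 − 386·32239684 = 1)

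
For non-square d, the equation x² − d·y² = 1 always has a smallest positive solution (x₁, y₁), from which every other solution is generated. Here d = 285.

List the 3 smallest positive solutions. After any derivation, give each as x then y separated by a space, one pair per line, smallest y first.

2431 144
11819521 700128
57466508671 3404022192

[16; 1,7,2,7,1,32] for √285; ℓ=6 ⇒ convergent index 5
a_0=16:  p_0=16·1+0=16,  q_0=16·0+1=1
a_1=1:  p_1=1·16+1=17,  q_1=1·1+0=1
…
a_4=7:  p_4=7·287+135=2144,  q_4=7·17+8=127
a_5=1:  p_5=1·2144+287=2431,  q_5=1·127+17=144
fundamental: x₁=2431, y₁=144  (since 5909761 − 285·20736 = 1)
k=2:  x_2 = 2431·2431+285·144·144 = 11819521,  y_2 = 2431·144+144·2431 = 700128
k=3:  x_3 = 2431·11819521+285·144·700128 = 57466508671,  y_3 = 2431·700128+144·11819521 = 3404022192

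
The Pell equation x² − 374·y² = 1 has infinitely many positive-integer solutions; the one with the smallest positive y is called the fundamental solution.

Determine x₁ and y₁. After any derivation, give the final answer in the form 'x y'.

3365 174

[19; 2,1,18,1,2,38] for √374; ℓ=6 ⇒ convergent index 5
i=0: a=19 ⇒ p=19, q=1
…
i=4: a=1 ⇒ p=1141, q=59
i=5: a=2 ⇒ p=3365, q=174
→ (3365, 174).  Check: 3365²=11323225, 374·174²=11323224, difference 1.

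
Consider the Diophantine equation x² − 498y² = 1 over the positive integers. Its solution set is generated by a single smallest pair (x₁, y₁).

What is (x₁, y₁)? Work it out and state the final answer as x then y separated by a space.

179777 8056

d=498: √d = [22; 3,6,22,6,3,44] (ℓ=6, even), read p_5/q_5
step 0: (22, 1)  from 22·(1,0) + (0,1)
…
step 2: (424, 19)  from 6·(67,3) + (22,1)
step 3: (9395, 421)  from 22·(424,19) + (67,3)
step 4: (56794, 2545)  from 6·(9395,421) + (424,19)
step 5: (179777, 8056)  from 3·(56794,2545) + (9395,421)
(x₁, y₁) = (179777, 8056);  179777² − 498·8056² = 1 ✓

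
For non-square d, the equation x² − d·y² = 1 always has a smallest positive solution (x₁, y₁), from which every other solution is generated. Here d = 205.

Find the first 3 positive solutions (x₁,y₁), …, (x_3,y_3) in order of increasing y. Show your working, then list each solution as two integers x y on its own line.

√205 = [14; 3,6,1,4,1,6,3,28, …], period ℓ=8 (even) → k=7
a_0=14:  p_0=14·1+0=14,  q_0=14·0+1=1
a_1=3:  p_1=3·14+1=43,  q_1=3·1+0=3
a_2=6:  p_2=6·43+14=272,  q_2=6·3+1=19
…
a_6=6:  p_6=6·1847+1532=12614,  q_6=6·129+107=881
a_7=3:  p_7=3·12614+1847=39689,  q_7=3·881+129=2772
(x₁, y₁) = (39689, 2772);  39689² − 205·2772² = 1 ✓
n=2: (39689,2772)∘(39689,2772) = (39689·39689+205·2772·2772, 39689·2772+2772·39689) = (3150433441,220035816)
n=3: (3150433441,220035816)∘(39689,2772) = (39689·3150433441+205·2772·220035816, 39689·220035816+2772·3150433441) = (250075105640009,17466002999676)

39689 2772
3150433441 220035816
250075105640009 17466002999676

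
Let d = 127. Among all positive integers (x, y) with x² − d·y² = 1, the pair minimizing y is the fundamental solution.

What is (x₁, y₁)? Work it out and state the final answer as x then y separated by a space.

√127 = [11; 3,1,2,2,7,11,7,2,2,1,3,22, …], period ℓ=12 (even) → k=11
a_0=11:  p_0=11·1+0=11,  q_0=11·0+1=1
…
a_2=1:  p_2=1·34+11=45,  q_2=1·3+1=4
…
a_5=7:  p_5=7·293+124=2175,  q_5=7·26+11=193
a_6=11:  p_6=11·2175+293=24218,  q_6=11·193+26=2149
a_7=7:  p_7=7·24218+2175=171701,  q_7=7·2149+193=15236
a_8=2:  p_8=2·171701+24218=367620,  q_8=2·15236+2149=32621
a_9=2:  p_9=2·367620+171701=906941,  q_9=2·32621+15236=80478
a_10=1:  p_10=1·906941+367620=1274561,  q_10=1·80478+32621=113099
a_11=3:  p_11=3·1274561+906941=4730624,  q_11=3·113099+80478=419775
fundamental: x₁=4730624, y₁=419775  (since 22378803429376 − 127·176211050625 = 1)

4730624 419775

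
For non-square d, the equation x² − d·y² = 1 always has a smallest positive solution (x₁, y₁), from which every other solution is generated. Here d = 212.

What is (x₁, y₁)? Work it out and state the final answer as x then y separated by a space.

√212 → a₀=14, period (1,1,3,1,1,…,1,1,28); ℓ=14 even so k=13
i=0: a=14 ⇒ p=14, q=1
i=1: a=1 ⇒ p=15, q=1
i=2: a=1 ⇒ p=29, q=2
i=3: a=3 ⇒ p=102, q=7
i=4: a=1 ⇒ p=131, q=9
i=5: a=1 ⇒ p=233, q=16
i=6: a=1 ⇒ p=364, q=25
i=7: a=6 ⇒ p=2417, q=166
…
i=9: a=1 ⇒ p=5198, q=357
i=10: a=1 ⇒ p=7979, q=548
i=11: a=3 ⇒ p=29135, q=2001
i=12: a=1 ⇒ p=37114, q=2549
i=13: a=1 ⇒ p=66249, q=4550
→ (66249, 4550).  Check: 66249²=4388930001, 212·4550²=4388930000, difference 1.

66249 4550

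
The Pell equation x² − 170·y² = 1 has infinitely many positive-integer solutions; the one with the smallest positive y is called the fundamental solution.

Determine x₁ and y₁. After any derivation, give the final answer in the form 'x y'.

[13; 26] for √170; ℓ=1 ⇒ convergent index 1
a_0=13:  p_0=13·1+0=13,  q_0=13·0+1=1
a_1=26:  p_1=26·13+1=339,  q_1=26·1+0=26
fundamental: x₁=339, y₁=26  (since 114921 − 170·676 = 1)

339 26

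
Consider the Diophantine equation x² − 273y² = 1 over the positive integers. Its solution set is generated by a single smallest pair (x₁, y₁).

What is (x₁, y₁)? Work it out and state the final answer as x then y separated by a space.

d=273: √d = [16; 1,1,10,1,1,32] (ℓ=6, even), read p_5/q_5
k=0  a_k=16  p_k/q_k = 16/1
k=1  a_k=1  p_k/q_k = 17/1
…
k=3  a_k=10  p_k/q_k = 347/21
k=4  a_k=1  p_k/q_k = 380/23
k=5  a_k=1  p_k/q_k = 727/44
fundamental: x₁=727, y₁=44  (since 528529 − 273·1936 = 1)

727 44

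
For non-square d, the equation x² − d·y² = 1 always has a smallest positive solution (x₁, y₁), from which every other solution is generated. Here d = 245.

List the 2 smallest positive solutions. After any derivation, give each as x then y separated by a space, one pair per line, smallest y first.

[15; 1,1,1,7,6,7,1,1,1,30] for √245; ℓ=10 ⇒ convergent index 9
k=0  a_k=15  p_k/q_k = 15/1
…
k=2  a_k=1  p_k/q_k = 31/2
…
k=4  a_k=7  p_k/q_k = 360/23
k=5  a_k=6  p_k/q_k = 2207/141
…
k=7  a_k=1  p_k/q_k = 18016/1151
k=8  a_k=1  p_k/q_k = 33825/2161
k=9  a_k=1  p_k/q_k = 51841/3312
→ (51841, 3312).  Check: 51841²=2687489281, 245·3312²=2687489280, difference 1.
(x_2, y_2) = (51841·51841 + 245·3312·3312, 51841·3312 + 3312·51841) = (5374978561, 343394784)

51841 3312
5374978561 343394784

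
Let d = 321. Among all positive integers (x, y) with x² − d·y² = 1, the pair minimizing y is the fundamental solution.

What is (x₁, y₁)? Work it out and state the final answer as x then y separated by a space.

d=321: √d = [17; 1,10,1,34] (ℓ=4, even), read p_3/q_3
i=0: a=17 ⇒ p=17, q=1
i=1: a=1 ⇒ p=18, q=1
i=2: a=10 ⇒ p=197, q=11
i=3: a=1 ⇒ p=215, q=12
(x₁, y₁) = (215, 12);  215² − 321·12² = 1 ✓

215 12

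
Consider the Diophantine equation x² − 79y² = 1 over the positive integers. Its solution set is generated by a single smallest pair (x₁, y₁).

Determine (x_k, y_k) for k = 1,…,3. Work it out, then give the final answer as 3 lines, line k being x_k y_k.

80 9
12799 1440
2047760 230391

√79 → a₀=8, period (1,7,1,16); ℓ=4 even so k=3
a_0=8:  p_0=8·1+0=8,  q_0=8·0+1=1
…
a_2=7:  p_2=7·9+8=71,  q_2=7·1+1=8
a_3=1:  p_3=1·71+9=80,  q_3=1·8+1=9
fundamental: x₁=80, y₁=9  (since 6400 − 79·81 = 1)
n=2: (80,9)∘(80,9) = (80·80+79·9·9, 80·9+9·80) = (12799,1440)
n=3: (12799,1440)∘(80,9) = (80·12799+79·9·1440, 80·1440+9·12799) = (2047760,230391)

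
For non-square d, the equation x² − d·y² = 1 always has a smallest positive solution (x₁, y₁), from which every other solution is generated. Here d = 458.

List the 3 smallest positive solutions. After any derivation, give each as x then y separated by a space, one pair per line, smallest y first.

[21; 2,2,42] for √458; ℓ=3 ⇒ convergent index 5
i=0: a=21 ⇒ p=21, q=1
i=1: a=2 ⇒ p=43, q=2
…
i=3: a=42 ⇒ p=4537, q=212
i=4: a=2 ⇒ p=9181, q=429
i=5: a=2 ⇒ p=22899, q=1070
(x₁, y₁) = (22899, 1070);  22899² − 458·1070² = 1 ✓
k=2:  x_2 = 22899·22899+458·1070·1070 = 1048728401,  y_2 = 22899·1070+1070·22899 = 49003860
k=3:  x_3 = 22899·1048728401+458·1070·49003860 = 48029663286099,  y_3 = 22899·49003860+1070·1048728401 = 2244278779210

22899 1070
1048728401 49003860
48029663286099 2244278779210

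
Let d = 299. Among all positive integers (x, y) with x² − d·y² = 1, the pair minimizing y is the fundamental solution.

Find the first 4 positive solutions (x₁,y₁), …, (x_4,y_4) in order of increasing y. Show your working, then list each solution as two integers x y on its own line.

415 24
344449 19920
285892255 16533576
237290227201 13722848160

d=299: √d = [17; 3,2,3,34] (ℓ=4, even), read p_3/q_3
k=0  a_k=17  p_k/q_k = 17/1
k=1  a_k=3  p_k/q_k = 52/3
k=2  a_k=2  p_k/q_k = 121/7
k=3  a_k=3  p_k/q_k = 415/24
(x₁, y₁) = (415, 24);  415² − 299·24² = 1 ✓
n=2: (415,24)∘(415,24) = (415·415+299·24·24, 415·24+24·415) = (344449,19920)
n=3: (344449,19920)∘(415,24) = (415·344449+299·24·19920, 415·19920+24·344449) = (285892255,16533576)
n=4: (285892255,16533576)∘(415,24) = (415·285892255+299·24·16533576, 415·16533576+24·285892255) = (237290227201,13722848160)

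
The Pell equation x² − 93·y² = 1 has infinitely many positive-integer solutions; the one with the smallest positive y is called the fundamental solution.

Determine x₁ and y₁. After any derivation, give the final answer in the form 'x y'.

12151 1260

[9; 1,1,1,4,6,4,1,1,1,18] for √93; ℓ=10 ⇒ convergent index 9
step 0: (9, 1)  from 9·(1,0) + (0,1)
step 1: (10, 1)  from 1·(9,1) + (1,0)
step 2: (19, 2)  from 1·(10,1) + (9,1)
step 3: (29, 3)  from 1·(19,2) + (10,1)
step 4: (135, 14)  from 4·(29,3) + (19,2)
step 5: (839, 87)  from 6·(135,14) + (29,3)
step 6: (3491, 362)  from 4·(839,87) + (135,14)
step 7: (4330, 449)  from 1·(3491,362) + (839,87)
step 8: (7821, 811)  from 1·(4330,449) + (3491,362)
step 9: (12151, 1260)  from 1·(7821,811) + (4330,449)
fundamental: x₁=12151, y₁=1260  (since 147646801 − 93·1587600 = 1)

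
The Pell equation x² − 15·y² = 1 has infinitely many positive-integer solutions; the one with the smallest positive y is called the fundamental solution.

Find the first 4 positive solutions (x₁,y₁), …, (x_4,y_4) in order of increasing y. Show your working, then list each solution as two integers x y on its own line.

4 1
31 8
244 63
1921 496

[3; 1,6] for √15; ℓ=2 ⇒ convergent index 1
k=0  a_k=3  p_k/q_k = 3/1
k=1  a_k=1  p_k/q_k = 4/1
(x₁, y₁) = (4, 1);  4² − 15·1² = 1 ✓
(4+1√15)^2 = 31 + 8√15
(4+1√15)^3 = 244 + 63√15
(4+1√15)^4 = 1921 + 496√15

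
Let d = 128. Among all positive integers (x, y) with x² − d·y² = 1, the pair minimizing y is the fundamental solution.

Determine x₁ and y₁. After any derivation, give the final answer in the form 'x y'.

d=128: √d = [11; 3,5,3,22] (ℓ=4, even), read p_3/q_3
a_0=11:  p_0=11·1+0=11,  q_0=11·0+1=1
a_1=3:  p_1=3·11+1=34,  q_1=3·1+0=3
a_2=5:  p_2=5·34+11=181,  q_2=5·3+1=16
a_3=3:  p_3=3·181+34=577,  q_3=3·16+3=51
(x₁, y₁) = (577, 51);  577² − 128·51² = 1 ✓

577 51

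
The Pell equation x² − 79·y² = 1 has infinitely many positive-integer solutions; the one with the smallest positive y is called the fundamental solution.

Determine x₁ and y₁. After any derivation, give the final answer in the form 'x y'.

√79 → a₀=8, period (1,7,1,16); ℓ=4 even so k=3
a_0=8:  p_0=8·1+0=8,  q_0=8·0+1=1
a_1=1:  p_1=1·8+1=9,  q_1=1·1+0=1
a_2=7:  p_2=7·9+8=71,  q_2=7·1+1=8
a_3=1:  p_3=1·71+9=80,  q_3=1·8+1=9
fundamental: x₁=80, y₁=9  (since 6400 − 79·81 = 1)

80 9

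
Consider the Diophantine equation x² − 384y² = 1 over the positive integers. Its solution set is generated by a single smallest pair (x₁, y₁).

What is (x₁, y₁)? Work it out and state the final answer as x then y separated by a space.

√384 → a₀=19, period (1,1,2,9,2,1,1,38); ℓ=8 even so k=7
step 0: (19, 1)  from 19·(1,0) + (0,1)
step 1: (20, 1)  from 1·(19,1) + (1,0)
…
step 3: (98, 5)  from 2·(39,2) + (20,1)
step 4: (921, 47)  from 9·(98,5) + (39,2)
…
step 6: (2861, 146)  from 1·(1940,99) + (921,47)
step 7: (4801, 245)  from 1·(2861,146) + (1940,99)
→ (4801, 245).  Check: 4801²=23049601, 384·245²=23049600, difference 1.

4801 245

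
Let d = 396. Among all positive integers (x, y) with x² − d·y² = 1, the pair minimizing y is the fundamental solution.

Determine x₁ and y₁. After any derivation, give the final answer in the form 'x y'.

√396 = [19; 1,8,1,38, …], period ℓ=4 (even) → k=3
a_0=19:  p_0=19·1+0=19,  q_0=19·0+1=1
…
a_2=8:  p_2=8·20+19=179,  q_2=8·1+1=9
a_3=1:  p_3=1·179+20=199,  q_3=1·9+1=10
(x₁, y₁) = (199, 10);  199² − 396·10² = 1 ✓

199 10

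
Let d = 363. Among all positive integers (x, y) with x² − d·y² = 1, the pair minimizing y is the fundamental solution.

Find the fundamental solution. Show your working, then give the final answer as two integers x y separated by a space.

362 19

d=363: √d = [19; 19,38] (ℓ=2, even), read p_1/q_1
a_0=19:  p_0=19·1+0=19,  q_0=19·0+1=1
a_1=19:  p_1=19·19+1=362,  q_1=19·1+0=19
fundamental: x₁=362, y₁=19  (since 131044 − 363·361 = 1)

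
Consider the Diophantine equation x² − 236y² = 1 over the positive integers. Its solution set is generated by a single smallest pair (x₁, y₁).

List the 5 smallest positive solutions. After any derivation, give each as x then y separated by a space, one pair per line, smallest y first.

561799 36570
631236232801 41089978860
709255768702176199 46168618067101710
796918363201596536611201 51874966922918257173720
895415879055878209574570044999 58286609084610939305810342850

√236 → a₀=15, period (2,1,3,5,1,6,1,5,3,1,2,30); ℓ=12 even so k=11
k=0  a_k=15  p_k/q_k = 15/1
…
k=7  a_k=1  p_k/q_k = 8311/541
k=8  a_k=5  p_k/q_k = 48806/3177
k=9  a_k=3  p_k/q_k = 154729/10072
k=10  a_k=1  p_k/q_k = 203535/13249
k=11  a_k=2  p_k/q_k = 561799/36570
→ (561799, 36570).  Check: 561799²=315618116401, 236·36570²=315618116400, difference 1.
n=2: (561799,36570)∘(561799,36570) = (561799·561799+236·36570·36570, 561799·36570+36570·561799) = (631236232801,41089978860)
n=3: (631236232801,41089978860)∘(561799,36570) = (561799·631236232801+236·36570·41089978860, 561799·41089978860+36570·631236232801) = (709255768702176199,46168618067101710)
n=4: (709255768702176199,46168618067101710)∘(561799,36570) = (561799·709255768702176199+236·36570·46168618067101710, 561799·46168618067101710+36570·709255768702176199) = (796918363201596536611201,51874966922918257173720)
n=5: (796918363201596536611201,51874966922918257173720)∘(561799,36570) = (561799·796918363201596536611201+236·36570·51874966922918257173720, 561799·51874966922918257173720+36570·796918363201596536611201) = (895415879055878209574570044999,58286609084610939305810342850)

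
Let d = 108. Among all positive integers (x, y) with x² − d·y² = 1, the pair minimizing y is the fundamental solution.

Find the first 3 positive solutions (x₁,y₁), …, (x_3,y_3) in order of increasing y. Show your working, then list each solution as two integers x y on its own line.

1351 130
3650401 351260
9863382151 949104390

d=108: √d = [10; 2,1,1,4,1,1,2,20] (ℓ=8, even), read p_7/q_7
k=0  a_k=10  p_k/q_k = 10/1
k=1  a_k=2  p_k/q_k = 21/2
k=2  a_k=1  p_k/q_k = 31/3
k=3  a_k=1  p_k/q_k = 52/5
k=4  a_k=4  p_k/q_k = 239/23
…
k=6  a_k=1  p_k/q_k = 530/51
k=7  a_k=2  p_k/q_k = 1351/130
(x₁, y₁) = (1351, 130);  1351² − 108·130² = 1 ✓
(1351+130√108)^2 = 3650401 + 351260√108
(1351+130√108)^3 = 9863382151 + 949104390√108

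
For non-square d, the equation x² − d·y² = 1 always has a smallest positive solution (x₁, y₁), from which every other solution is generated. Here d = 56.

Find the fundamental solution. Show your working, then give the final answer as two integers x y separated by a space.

d=56: √d = [7; 2,14] (ℓ=2, even), read p_1/q_1
step 0: (7, 1)  from 7·(1,0) + (0,1)
step 1: (15, 2)  from 2·(7,1) + (1,0)
→ (15, 2).  Check: 15²=225, 56·2²=224, difference 1.

15 2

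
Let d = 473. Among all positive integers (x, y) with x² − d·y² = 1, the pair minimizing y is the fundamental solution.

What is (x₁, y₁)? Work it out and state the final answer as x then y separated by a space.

[21; 1,2,1,42] for √473; ℓ=4 ⇒ convergent index 3
step 0: (21, 1)  from 21·(1,0) + (0,1)
step 1: (22, 1)  from 1·(21,1) + (1,0)
step 2: (65, 3)  from 2·(22,1) + (21,1)
step 3: (87, 4)  from 1·(65,3) + (22,1)
→ (87, 4).  Check: 87²=7569, 473·4²=7568, difference 1.

87 4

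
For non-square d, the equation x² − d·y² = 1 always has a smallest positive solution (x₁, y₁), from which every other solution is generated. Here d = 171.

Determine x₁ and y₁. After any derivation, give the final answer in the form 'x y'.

170 13

√171 = [13; 13,26, …], period ℓ=2 (even) → k=1
k=0  a_k=13  p_k/q_k = 13/1
k=1  a_k=13  p_k/q_k = 170/13
→ (170, 13).  Check: 170²=28900, 171·13²=28899, difference 1.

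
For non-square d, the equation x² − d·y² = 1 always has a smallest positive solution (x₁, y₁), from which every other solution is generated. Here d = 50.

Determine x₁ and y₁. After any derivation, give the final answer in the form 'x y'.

d=50: √d = [7; 14] (ℓ=1, odd), read p_1/q_1
i=0: a=7 ⇒ p=7, q=1
i=1: a=14 ⇒ p=99, q=14
(x₁, y₁) = (99, 14);  99² − 50·14² = 1 ✓

99 14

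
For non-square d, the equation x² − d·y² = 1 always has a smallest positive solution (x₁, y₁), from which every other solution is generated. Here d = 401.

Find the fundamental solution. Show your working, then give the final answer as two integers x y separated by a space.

d=401: √d = [20; 40] (ℓ=1, odd), read p_1/q_1
k=0  a_k=20  p_k/q_k = 20/1
k=1  a_k=40  p_k/q_k = 801/40
fundamental: x₁=801, y₁=40  (since 641601 − 401·1600 = 1)

801 40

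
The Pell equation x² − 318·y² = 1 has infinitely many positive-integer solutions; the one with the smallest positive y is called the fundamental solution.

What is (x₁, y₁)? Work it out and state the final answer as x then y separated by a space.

√318 → a₀=17, period (1,4,1,34); ℓ=4 even so k=3
i=0: a=17 ⇒ p=17, q=1
…
i=2: a=4 ⇒ p=89, q=5
i=3: a=1 ⇒ p=107, q=6
fundamental: x₁=107, y₁=6  (since 11449 − 318·36 = 1)

107 6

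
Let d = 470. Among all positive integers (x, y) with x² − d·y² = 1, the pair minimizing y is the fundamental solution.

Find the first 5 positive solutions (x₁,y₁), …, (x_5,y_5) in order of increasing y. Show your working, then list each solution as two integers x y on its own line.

1691 78
5718961 263796
19341524411 892157994
65413029839041 3017278071912
221226847574112251 10204433547048390

√470 → a₀=21, period (1,2,8,2,1,42); ℓ=6 even so k=5
k=0  a_k=21  p_k/q_k = 21/1
k=1  a_k=1  p_k/q_k = 22/1
k=2  a_k=2  p_k/q_k = 65/3
…
k=4  a_k=2  p_k/q_k = 1149/53
k=5  a_k=1  p_k/q_k = 1691/78
fundamental: x₁=1691, y₁=78  (since 2859481 − 470·6084 = 1)
n=2: (1691,78)∘(1691,78) = (1691·1691+470·78·78, 1691·78+78·1691) = (5718961,263796)
n=3: (5718961,263796)∘(1691,78) = (1691·5718961+470·78·263796, 1691·263796+78·5718961) = (19341524411,892157994)
n=4: (19341524411,892157994)∘(1691,78) = (1691·19341524411+470·78·892157994, 1691·892157994+78·19341524411) = (65413029839041,3017278071912)
n=5: (65413029839041,3017278071912)∘(1691,78) = (1691·65413029839041+470·78·3017278071912, 1691·3017278071912+78·65413029839041) = (221226847574112251,10204433547048390)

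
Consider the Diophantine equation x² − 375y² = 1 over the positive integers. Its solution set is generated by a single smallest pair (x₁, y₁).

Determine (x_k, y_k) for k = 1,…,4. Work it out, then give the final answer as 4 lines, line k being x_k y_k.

[19; 2,1,2,1,5,1,2,1,2,38] for √375; ℓ=10 ⇒ convergent index 9
step 0: (19, 1)  from 19·(1,0) + (0,1)
step 1: (39, 2)  from 2·(19,1) + (1,0)
step 2: (58, 3)  from 1·(39,2) + (19,1)
…
step 4: (213, 11)  from 1·(155,8) + (58,3)
step 5: (1220, 63)  from 5·(213,11) + (155,8)
…
step 7: (4086, 211)  from 2·(1433,74) + (1220,63)
step 8: (5519, 285)  from 1·(4086,211) + (1433,74)
step 9: (15124, 781)  from 2·(5519,285) + (4086,211)
(x₁, y₁) = (15124, 781);  15124² − 375·781² = 1 ✓
n=2: (15124,781)∘(15124,781) = (15124·15124+375·781·781, 15124·781+781·15124) = (457470751,23623688)
n=3: (457470751,23623688)∘(15124,781) = (15124·457470751+375·781·23623688, 15124·23623688+781·457470751) = (13837575261124,714569313843)
n=4: (13837575261124,714569313843)∘(15124,781) = (15124·13837575261124+375·781·714569313843, 15124·714569313843+781·13837575261124) = (418558976041008001,21614292581499376)

15124 781
457470751 23623688
13837575261124 714569313843
418558976041008001 21614292581499376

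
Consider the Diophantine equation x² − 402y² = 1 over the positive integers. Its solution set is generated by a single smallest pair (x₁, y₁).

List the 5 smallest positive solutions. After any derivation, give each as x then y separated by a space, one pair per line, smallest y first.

[20; 20,40] for √402; ℓ=2 ⇒ convergent index 1
step 0: (20, 1)  from 20·(1,0) + (0,1)
step 1: (401, 20)  from 20·(20,1) + (1,0)
(x₁, y₁) = (401, 20);  401² − 402·20² = 1 ✓
(401+20√402)^2 = 321601 + 16040√402
(401+20√402)^3 = 257923601 + 12864060√402
(401+20√402)^4 = 206854406401 + 10316960080√402
(401+20√402)^5 = 165896976010001 + 8274189120100√402

401 20
321601 16040
257923601 12864060
206854406401 10316960080
165896976010001 8274189120100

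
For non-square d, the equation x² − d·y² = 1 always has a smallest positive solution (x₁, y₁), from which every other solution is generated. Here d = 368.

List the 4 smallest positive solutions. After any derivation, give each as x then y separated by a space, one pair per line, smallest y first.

1151 60
2649601 138120
6099380351 317952180
14040770918401 731925780240

√368 = [19; 5,2,5,38, …], period ℓ=4 (even) → k=3
step 0: (19, 1)  from 19·(1,0) + (0,1)
…
step 2: (211, 11)  from 2·(96,5) + (19,1)
step 3: (1151, 60)  from 5·(211,11) + (96,5)
fundamental: x₁=1151, y₁=60  (since 1324801 − 368·3600 = 1)
n=2: (1151,60)∘(1151,60) = (1151·1151+368·60·60, 1151·60+60·1151) = (2649601,138120)
n=3: (2649601,138120)∘(1151,60) = (1151·2649601+368·60·138120, 1151·138120+60·2649601) = (6099380351,317952180)
n=4: (6099380351,317952180)∘(1151,60) = (1151·6099380351+368·60·317952180, 1151·317952180+60·6099380351) = (14040770918401,731925780240)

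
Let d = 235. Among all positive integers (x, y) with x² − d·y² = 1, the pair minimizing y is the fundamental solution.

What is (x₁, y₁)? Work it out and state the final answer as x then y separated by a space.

[15; 3,30] for √235; ℓ=2 ⇒ convergent index 1
step 0: (15, 1)  from 15·(1,0) + (0,1)
step 1: (46, 3)  from 3·(15,1) + (1,0)
(x₁, y₁) = (46, 3);  46² − 235·3² = 1 ✓

46 3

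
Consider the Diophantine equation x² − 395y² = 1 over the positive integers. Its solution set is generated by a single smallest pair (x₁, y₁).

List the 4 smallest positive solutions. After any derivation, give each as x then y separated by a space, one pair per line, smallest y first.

159 8
50561 2544
16078239 808984
5112829441 257254368

√395 = [19; 1,6,1,38, …], period ℓ=4 (even) → k=3
a_0=19:  p_0=19·1+0=19,  q_0=19·0+1=1
a_1=1:  p_1=1·19+1=20,  q_1=1·1+0=1
a_2=6:  p_2=6·20+19=139,  q_2=6·1+1=7
a_3=1:  p_3=1·139+20=159,  q_3=1·7+1=8
fundamental: x₁=159, y₁=8  (since 25281 − 395·64 = 1)
(159+8√395)^2 = 50561 + 2544√395
(159+8√395)^3 = 16078239 + 808984√395
(159+8√395)^4 = 5112829441 + 257254368√395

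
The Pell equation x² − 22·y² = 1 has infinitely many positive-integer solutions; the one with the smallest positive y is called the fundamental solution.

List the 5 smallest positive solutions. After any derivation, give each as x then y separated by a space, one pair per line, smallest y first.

197 42
77617 16548
30580901 6519870
12048797377 2568812232
4747195585637 1012105499538

[4; 1,2,4,2,1,8] for √22; ℓ=6 ⇒ convergent index 5
step 0: (4, 1)  from 4·(1,0) + (0,1)
step 1: (5, 1)  from 1·(4,1) + (1,0)
step 2: (14, 3)  from 2·(5,1) + (4,1)
step 3: (61, 13)  from 4·(14,3) + (5,1)
step 4: (136, 29)  from 2·(61,13) + (14,3)
step 5: (197, 42)  from 1·(136,29) + (61,13)
(x₁, y₁) = (197, 42);  197² − 22·42² = 1 ✓
k=2:  x_2 = 197·197+22·42·42 = 77617,  y_2 = 197·42+42·197 = 16548
k=3:  x_3 = 197·77617+22·42·16548 = 30580901,  y_3 = 197·16548+42·77617 = 6519870
k=4:  x_4 = 197·30580901+22·42·6519870 = 12048797377,  y_4 = 197·6519870+42·30580901 = 2568812232
k=5:  x_5 = 197·12048797377+22·42·2568812232 = 4747195585637,  y_5 = 197·2568812232+42·12048797377 = 1012105499538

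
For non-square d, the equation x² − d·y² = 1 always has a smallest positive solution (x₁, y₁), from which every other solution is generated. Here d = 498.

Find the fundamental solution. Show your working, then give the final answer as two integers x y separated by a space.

√498 → a₀=22, period (3,6,22,6,3,44); ℓ=6 even so k=5
step 0: (22, 1)  from 22·(1,0) + (0,1)
step 1: (67, 3)  from 3·(22,1) + (1,0)
step 2: (424, 19)  from 6·(67,3) + (22,1)
…
step 4: (56794, 2545)  from 6·(9395,421) + (424,19)
step 5: (179777, 8056)  from 3·(56794,2545) + (9395,421)
fundamental: x₁=179777, y₁=8056  (since 32319769729 − 498·64899136 = 1)

179777 8056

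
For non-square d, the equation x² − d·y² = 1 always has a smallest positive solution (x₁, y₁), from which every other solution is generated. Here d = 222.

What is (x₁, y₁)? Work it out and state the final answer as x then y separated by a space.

√222 = [14; 1,8,1,28, …], period ℓ=4 (even) → k=3
k=0  a_k=14  p_k/q_k = 14/1
k=1  a_k=1  p_k/q_k = 15/1
k=2  a_k=8  p_k/q_k = 134/9
k=3  a_k=1  p_k/q_k = 149/10
fundamental: x₁=149, y₁=10  (since 22201 − 222·100 = 1)

149 10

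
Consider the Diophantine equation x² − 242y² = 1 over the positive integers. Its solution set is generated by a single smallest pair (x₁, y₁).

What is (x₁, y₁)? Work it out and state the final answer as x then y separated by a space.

19601 1260

√242 = [15; 1,1,3,1,14,1,3,1,1,30, …], period ℓ=10 (even) → k=9
step 0: (15, 1)  from 15·(1,0) + (0,1)
step 1: (16, 1)  from 1·(15,1) + (1,0)
…
step 3: (109, 7)  from 3·(31,2) + (16,1)
step 4: (140, 9)  from 1·(109,7) + (31,2)
…
step 6: (2209, 142)  from 1·(2069,133) + (140,9)
…
step 8: (10905, 701)  from 1·(8696,559) + (2209,142)
step 9: (19601, 1260)  from 1·(10905,701) + (8696,559)
fundamental: x₁=19601, y₁=1260  (since 384199201 − 242·1587600 = 1)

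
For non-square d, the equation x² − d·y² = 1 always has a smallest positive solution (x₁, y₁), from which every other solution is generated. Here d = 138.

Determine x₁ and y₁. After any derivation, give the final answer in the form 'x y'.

47 4

√138 = [11; 1,2,1,22, …], period ℓ=4 (even) → k=3
k=0  a_k=11  p_k/q_k = 11/1
k=1  a_k=1  p_k/q_k = 12/1
k=2  a_k=2  p_k/q_k = 35/3
k=3  a_k=1  p_k/q_k = 47/4
→ (47, 4).  Check: 47²=2209, 138·4²=2208, difference 1.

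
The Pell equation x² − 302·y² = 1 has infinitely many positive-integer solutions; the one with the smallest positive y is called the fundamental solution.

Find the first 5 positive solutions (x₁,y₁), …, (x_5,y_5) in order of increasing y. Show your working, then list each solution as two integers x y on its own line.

4276623 246092
36579008568257 2104885414632
312869258720405635599 18003602753159249380
2676047735673238042056036097 153989243234046232237072848
22888894590955867721004902116885263 1317107878734614996094061229615228

√302 = [17; 2,1,1,1,4,…,1,2,34, …], period ℓ=16 (even) → k=15
i=0: a=17 ⇒ p=17, q=1
…
i=2: a=1 ⇒ p=52, q=3
…
i=6: a=2 ⇒ p=1425, q=82
i=7: a=1 ⇒ p=2068, q=119
…
i=10: a=2 ⇒ p=107675, q=6196
…
i=14: a=1 ⇒ p=1617193, q=93059
i=15: a=2 ⇒ p=4276623, q=246092
(x₁, y₁) = (4276623, 246092);  4276623² − 302·246092² = 1 ✓
(4276623+246092√302)^2 = 36579008568257 + 2104885414632√302
(4276623+246092√302)^3 = 312869258720405635599 + 18003602753159249380√302
(4276623+246092√302)^4 = 2676047735673238042056036097 + 153989243234046232237072848√302
(4276623+246092√302)^5 = 22888894590955867721004902116885263 + 1317107878734614996094061229615228√302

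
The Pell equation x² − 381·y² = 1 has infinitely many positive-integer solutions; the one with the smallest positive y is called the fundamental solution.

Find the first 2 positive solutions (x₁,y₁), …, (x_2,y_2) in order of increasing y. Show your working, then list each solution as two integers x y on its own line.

1015 52
2060449 105560

√381 → a₀=19, period (1,1,12,1,1,38); ℓ=6 even so k=5
a_0=19:  p_0=19·1+0=19,  q_0=19·0+1=1
…
a_2=1:  p_2=1·20+19=39,  q_2=1·1+1=2
…
a_4=1:  p_4=1·488+39=527,  q_4=1·25+2=27
a_5=1:  p_5=1·527+488=1015,  q_5=1·27+25=52
fundamental: x₁=1015, y₁=52  (since 1030225 − 381·2704 = 1)
n=2: (1015,52)∘(1015,52) = (1015·1015+381·52·52, 1015·52+52·1015) = (2060449,105560)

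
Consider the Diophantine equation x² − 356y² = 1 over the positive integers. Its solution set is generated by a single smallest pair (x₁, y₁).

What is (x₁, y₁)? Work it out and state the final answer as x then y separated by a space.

√356 → a₀=18, period (1,6,1,1,2,…,6,1,36); ℓ=14 even so k=13
k=0  a_k=18  p_k/q_k = 18/1
…
k=2  a_k=6  p_k/q_k = 132/7
…
k=4  a_k=1  p_k/q_k = 283/15
…
k=6  a_k=1  p_k/q_k = 1000/53
k=7  a_k=8  p_k/q_k = 8717/462
…
k=9  a_k=2  p_k/q_k = 28151/1492
k=10  a_k=1  p_k/q_k = 37868/2007
…
k=12  a_k=6  p_k/q_k = 433982/23001
k=13  a_k=1  p_k/q_k = 500001/26500
(x₁, y₁) = (500001, 26500);  500001² − 356·26500² = 1 ✓

500001 26500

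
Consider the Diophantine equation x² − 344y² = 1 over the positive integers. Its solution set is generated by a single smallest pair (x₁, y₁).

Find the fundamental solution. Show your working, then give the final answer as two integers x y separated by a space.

[18; 1,1,4,1,3,1,4,1,1,36] for √344; ℓ=10 ⇒ convergent index 9
step 0: (18, 1)  from 18·(1,0) + (0,1)
step 1: (19, 1)  from 1·(18,1) + (1,0)
…
step 3: (167, 9)  from 4·(37,2) + (19,1)
…
step 5: (779, 42)  from 3·(204,11) + (167,9)
step 6: (983, 53)  from 1·(779,42) + (204,11)
…
step 8: (5694, 307)  from 1·(4711,254) + (983,53)
step 9: (10405, 561)  from 1·(5694,307) + (4711,254)
fundamental: x₁=10405, y₁=561  (since 108264025 − 344·314721 = 1)

10405 561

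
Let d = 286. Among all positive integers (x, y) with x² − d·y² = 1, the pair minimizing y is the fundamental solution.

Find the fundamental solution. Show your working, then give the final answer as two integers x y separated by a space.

[16; 1,10,3,3,2,3,3,10,1,32] for √286; ℓ=10 ⇒ convergent index 9
i=0: a=16 ⇒ p=16, q=1
i=1: a=1 ⇒ p=17, q=1
…
i=3: a=3 ⇒ p=575, q=34
i=4: a=3 ⇒ p=1911, q=113
…
i=6: a=3 ⇒ p=15102, q=893
…
i=8: a=10 ⇒ p=512132, q=30283
i=9: a=1 ⇒ p=561835, q=33222
→ (561835, 33222).  Check: 561835²=315658567225, 286·33222²=315658567224, difference 1.

561835 33222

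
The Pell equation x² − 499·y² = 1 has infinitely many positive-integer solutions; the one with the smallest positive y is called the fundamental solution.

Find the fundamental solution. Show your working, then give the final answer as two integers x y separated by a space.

4490 201

d=499: √d = [22; 2,1,21,1,2,44] (ℓ=6, even), read p_5/q_5
a_0=22:  p_0=22·1+0=22,  q_0=22·0+1=1
…
a_4=1:  p_4=1·1452+67=1519,  q_4=1·65+3=68
a_5=2:  p_5=2·1519+1452=4490,  q_5=2·68+65=201
→ (4490, 201).  Check: 4490²=20160100, 499·201²=20160099, difference 1.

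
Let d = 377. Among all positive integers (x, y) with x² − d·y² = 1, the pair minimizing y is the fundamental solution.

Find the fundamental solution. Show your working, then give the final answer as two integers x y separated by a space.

d=377: √d = [19; 2,2,2,38] (ℓ=4, even), read p_3/q_3
i=0: a=19 ⇒ p=19, q=1
…
i=2: a=2 ⇒ p=97, q=5
i=3: a=2 ⇒ p=233, q=12
→ (233, 12).  Check: 233²=54289, 377·12²=54288, difference 1.

233 12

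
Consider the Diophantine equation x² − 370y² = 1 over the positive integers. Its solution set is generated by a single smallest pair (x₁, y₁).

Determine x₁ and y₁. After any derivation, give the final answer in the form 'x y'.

[19; 4,4,38] for √370; ℓ=3 ⇒ convergent index 5
k=0  a_k=19  p_k/q_k = 19/1
…
k=2  a_k=4  p_k/q_k = 327/17
…
k=4  a_k=4  p_k/q_k = 50339/2617
k=5  a_k=4  p_k/q_k = 213859/11118
→ (213859, 11118).  Check: 213859²=45735671881, 370·11118²=45735671880, difference 1.

213859 11118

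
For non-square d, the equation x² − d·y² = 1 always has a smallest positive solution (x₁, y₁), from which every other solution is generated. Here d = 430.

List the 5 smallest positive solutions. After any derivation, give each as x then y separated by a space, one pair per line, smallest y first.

2862251 138030
16384961574001 790153011060
93795745300289010251 4523232492118854090
536933931562978654798296001 25893253447598574322902120
3073679365100040639604854765306251 148225981147280410676109712890150

d=430: √d = [20; 1,2,1,3,1,…,2,1,40] (ℓ=14, even), read p_13/q_13
k=0  a_k=20  p_k/q_k = 20/1
k=1  a_k=1  p_k/q_k = 21/1
k=2  a_k=2  p_k/q_k = 62/3
…
k=6  a_k=6  p_k/q_k = 2675/129
…
k=8  a_k=6  p_k/q_k = 133439/6435
…
k=10  a_k=3  p_k/q_k = 599138/28893
…
k=12  a_k=2  p_k/q_k = 2107880/101651
k=13  a_k=1  p_k/q_k = 2862251/138030
(x₁, y₁) = (2862251, 138030);  2862251² − 430·138030² = 1 ✓
n=2: (2862251,138030)∘(2862251,138030) = (2862251·2862251+430·138030·138030, 2862251·138030+138030·2862251) = (16384961574001,790153011060)
n=3: (16384961574001,790153011060)∘(2862251,138030) = (2862251·16384961574001+430·138030·790153011060, 2862251·790153011060+138030·16384961574001) = (93795745300289010251,4523232492118854090)
n=4: (93795745300289010251,4523232492118854090)∘(2862251,138030) = (2862251·93795745300289010251+430·138030·4523232492118854090, 2862251·4523232492118854090+138030·93795745300289010251) = (536933931562978654798296001,25893253447598574322902120)
n=5: (536933931562978654798296001,25893253447598574322902120)∘(2862251,138030) = (2862251·536933931562978654798296001+430·138030·25893253447598574322902120, 2862251·25893253447598574322902120+138030·536933931562978654798296001) = (3073679365100040639604854765306251,148225981147280410676109712890150)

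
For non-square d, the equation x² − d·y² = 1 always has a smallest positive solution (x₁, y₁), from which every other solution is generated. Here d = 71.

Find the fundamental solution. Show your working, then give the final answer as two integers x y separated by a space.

d=71: √d = [8; 2,2,1,7,1,2,2,16] (ℓ=8, even), read p_7/q_7
i=0: a=8 ⇒ p=8, q=1
…
i=2: a=2 ⇒ p=42, q=5
…
i=4: a=7 ⇒ p=455, q=54
i=5: a=1 ⇒ p=514, q=61
i=6: a=2 ⇒ p=1483, q=176
i=7: a=2 ⇒ p=3480, q=413
(x₁, y₁) = (3480, 413);  3480² − 71·413² = 1 ✓

3480 413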